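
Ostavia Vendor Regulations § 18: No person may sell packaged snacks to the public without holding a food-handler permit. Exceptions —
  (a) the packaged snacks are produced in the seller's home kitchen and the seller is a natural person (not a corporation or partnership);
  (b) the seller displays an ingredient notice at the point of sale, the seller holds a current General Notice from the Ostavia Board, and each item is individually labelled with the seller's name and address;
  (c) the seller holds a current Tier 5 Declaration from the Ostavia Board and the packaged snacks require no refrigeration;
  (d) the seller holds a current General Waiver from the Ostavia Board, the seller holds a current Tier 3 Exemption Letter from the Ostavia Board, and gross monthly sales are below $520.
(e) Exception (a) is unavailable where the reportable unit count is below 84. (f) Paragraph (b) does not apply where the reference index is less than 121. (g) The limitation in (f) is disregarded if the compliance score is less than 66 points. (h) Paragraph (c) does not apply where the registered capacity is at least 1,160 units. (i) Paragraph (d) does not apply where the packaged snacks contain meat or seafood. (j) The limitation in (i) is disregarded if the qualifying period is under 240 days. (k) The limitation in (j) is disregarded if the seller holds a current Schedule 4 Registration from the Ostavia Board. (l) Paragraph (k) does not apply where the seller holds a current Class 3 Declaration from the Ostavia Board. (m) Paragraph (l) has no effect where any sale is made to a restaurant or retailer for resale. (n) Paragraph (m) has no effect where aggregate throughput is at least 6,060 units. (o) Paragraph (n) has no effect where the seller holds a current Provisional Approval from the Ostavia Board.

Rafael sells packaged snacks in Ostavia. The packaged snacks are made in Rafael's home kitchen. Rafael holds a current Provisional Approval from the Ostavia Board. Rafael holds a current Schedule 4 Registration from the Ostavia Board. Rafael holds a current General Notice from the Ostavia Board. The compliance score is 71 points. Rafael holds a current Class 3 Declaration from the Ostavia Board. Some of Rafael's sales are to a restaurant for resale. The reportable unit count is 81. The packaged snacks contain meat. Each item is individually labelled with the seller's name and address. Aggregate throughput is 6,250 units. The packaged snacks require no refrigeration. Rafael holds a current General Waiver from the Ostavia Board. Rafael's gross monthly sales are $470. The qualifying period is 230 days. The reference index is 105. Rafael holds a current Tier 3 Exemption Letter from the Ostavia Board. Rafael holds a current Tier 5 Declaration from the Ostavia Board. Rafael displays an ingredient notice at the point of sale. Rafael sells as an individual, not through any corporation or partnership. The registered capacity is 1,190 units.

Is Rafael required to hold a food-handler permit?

Exception (a) is satisfied on its face — the packaged snacks are home-kitchen produced; the seller is a natural person. However, paragraph (e) must be considered: (e) applies — the reportable unit count is 81, below the 84 limit. So (a) is unavailable.
Exception (b): an ingredient notice is displayed; a current General Notice is held; items are individually labelled — every condition holds. However, paragraphs (f)–(g) must be considered: (f) operates against (b): the reference index is 105, less than the 121 limit. (g) is not engaged (the compliance score is 71 points, not less than 66 points), so (f) stands. (b) is therefore removed.
All of (c)'s requirements are met (a current Tier 5 Declaration is held; the packaged snacks are shelf-stable). But: (h) operates against (c): the registered capacity is 1,190 units, meeting the 1,160 units threshold. So (c) is unavailable.
Exception (d) is satisfied on its face — a current General Waiver is held; a current Tier 3 Exemption Letter is held; gross monthly sales are $470, below the $520 limit. However, paragraphs (i)–(o) must be considered: (i) operates against (d): the packaged snacks contain meat. (j) applies (the qualifying period is 230 days, under the 240 days limit), but is displaced by (k): (k) is triggered — a current Schedule 4 Registration is held. (l) is triggered (a current Class 3 Declaration is held), but is overridden by (m): (m) operates against (l): some sales are to a restaurant for resale. (n) is engaged (aggregate throughput is 6,250 units, meeting the 6,060 units threshold), but is set aside by (o): (o) operates against (n): a current Provisional Approval is held. Exception (d) does not apply.
No exception applies. The general rule governs.

Yes — Rafael must hold a food-handler permit.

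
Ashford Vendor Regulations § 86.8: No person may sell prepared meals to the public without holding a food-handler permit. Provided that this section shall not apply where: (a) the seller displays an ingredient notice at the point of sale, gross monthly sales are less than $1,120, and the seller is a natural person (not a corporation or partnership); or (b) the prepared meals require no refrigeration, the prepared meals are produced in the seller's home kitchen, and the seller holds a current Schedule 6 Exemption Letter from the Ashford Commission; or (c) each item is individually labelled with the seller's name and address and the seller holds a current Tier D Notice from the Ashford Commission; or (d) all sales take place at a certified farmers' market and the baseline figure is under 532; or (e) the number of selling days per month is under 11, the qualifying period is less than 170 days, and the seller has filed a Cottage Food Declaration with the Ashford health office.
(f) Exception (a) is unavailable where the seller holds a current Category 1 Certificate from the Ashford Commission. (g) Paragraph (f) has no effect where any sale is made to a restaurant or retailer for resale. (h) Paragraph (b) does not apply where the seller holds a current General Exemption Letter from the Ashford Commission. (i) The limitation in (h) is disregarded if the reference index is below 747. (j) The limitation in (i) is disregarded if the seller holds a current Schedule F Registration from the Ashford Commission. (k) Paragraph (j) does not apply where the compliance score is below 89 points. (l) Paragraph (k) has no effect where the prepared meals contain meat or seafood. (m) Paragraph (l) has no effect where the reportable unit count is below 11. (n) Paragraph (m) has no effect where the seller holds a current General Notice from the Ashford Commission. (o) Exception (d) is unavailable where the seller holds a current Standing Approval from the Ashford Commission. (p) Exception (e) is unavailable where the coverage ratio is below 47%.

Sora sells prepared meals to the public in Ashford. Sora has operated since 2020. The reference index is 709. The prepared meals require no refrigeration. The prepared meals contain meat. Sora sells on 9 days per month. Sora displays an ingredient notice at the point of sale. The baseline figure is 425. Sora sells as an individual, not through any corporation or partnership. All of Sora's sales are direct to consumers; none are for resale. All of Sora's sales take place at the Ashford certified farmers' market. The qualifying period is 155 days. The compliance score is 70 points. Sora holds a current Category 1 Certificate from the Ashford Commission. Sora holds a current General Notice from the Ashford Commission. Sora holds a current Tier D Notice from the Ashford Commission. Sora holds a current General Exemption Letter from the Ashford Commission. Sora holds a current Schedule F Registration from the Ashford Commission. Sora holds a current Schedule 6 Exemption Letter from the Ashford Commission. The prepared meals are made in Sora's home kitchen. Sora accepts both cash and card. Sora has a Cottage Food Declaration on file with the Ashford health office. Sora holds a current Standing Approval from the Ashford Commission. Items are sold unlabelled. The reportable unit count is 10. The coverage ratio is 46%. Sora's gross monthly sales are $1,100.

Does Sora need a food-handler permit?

Yes — Sora must hold a food-handler permit.

Exception (a)'s conditions are all satisfied: an ingredient notice is displayed; gross monthly sales are $1,100, less than the $1,120 limit; the seller is a natural person. Turning to paragraphs (f)–(g): (f) operates against (a): a current Category 1 Certificate is held. (g), which would lift (f), is inapplicable — no sales are for resale. (a) is therefore removed.
Exception (b) is satisfied on its face — the prepared meals are shelf-stable; the prepared meals are home-kitchen produced; a current Schedule 6 Exemption Letter is held. However, paragraphs (h)–(n) must be considered: (h) operates — a current General Exemption Letter is held. (i) would limit (h) — the reference index is 709, below the 747 limit — but (j) sets (i) aside: (j) is engaged — a current Schedule F Registration is held. (k) is triggered (the compliance score is 70 points, below the 89 points limit), but is overridden by (l): (l) operates — the prepared meals contain meat. (m) would limit (l) — the reportable unit count is 10, below the 11 limit — but (n) sets (m) aside: (n) operates — a current General Notice is held. (b) is therefore removed.
Exception (c) fails — items are sold unlabelled.
All of (d)'s requirements are met (all sales are at a certified farmers' market; the baseline figure is 425, under the 532 limit). But applying paragraph (o): (o) operates against (d): a current Standing Approval is held. (d) is therefore removed.
Exception (e) is satisfied on its face — the number of selling days per month is 9, under the 11 limit; the qualifying period is 155 days, less than the 170 days limit; a Cottage Food Declaration is on file. But: (p) operates against (e): the coverage ratio is 46%, below the 47% limit. So (e) is unavailable.
None of the exceptions is available; § 86.8 applies in full.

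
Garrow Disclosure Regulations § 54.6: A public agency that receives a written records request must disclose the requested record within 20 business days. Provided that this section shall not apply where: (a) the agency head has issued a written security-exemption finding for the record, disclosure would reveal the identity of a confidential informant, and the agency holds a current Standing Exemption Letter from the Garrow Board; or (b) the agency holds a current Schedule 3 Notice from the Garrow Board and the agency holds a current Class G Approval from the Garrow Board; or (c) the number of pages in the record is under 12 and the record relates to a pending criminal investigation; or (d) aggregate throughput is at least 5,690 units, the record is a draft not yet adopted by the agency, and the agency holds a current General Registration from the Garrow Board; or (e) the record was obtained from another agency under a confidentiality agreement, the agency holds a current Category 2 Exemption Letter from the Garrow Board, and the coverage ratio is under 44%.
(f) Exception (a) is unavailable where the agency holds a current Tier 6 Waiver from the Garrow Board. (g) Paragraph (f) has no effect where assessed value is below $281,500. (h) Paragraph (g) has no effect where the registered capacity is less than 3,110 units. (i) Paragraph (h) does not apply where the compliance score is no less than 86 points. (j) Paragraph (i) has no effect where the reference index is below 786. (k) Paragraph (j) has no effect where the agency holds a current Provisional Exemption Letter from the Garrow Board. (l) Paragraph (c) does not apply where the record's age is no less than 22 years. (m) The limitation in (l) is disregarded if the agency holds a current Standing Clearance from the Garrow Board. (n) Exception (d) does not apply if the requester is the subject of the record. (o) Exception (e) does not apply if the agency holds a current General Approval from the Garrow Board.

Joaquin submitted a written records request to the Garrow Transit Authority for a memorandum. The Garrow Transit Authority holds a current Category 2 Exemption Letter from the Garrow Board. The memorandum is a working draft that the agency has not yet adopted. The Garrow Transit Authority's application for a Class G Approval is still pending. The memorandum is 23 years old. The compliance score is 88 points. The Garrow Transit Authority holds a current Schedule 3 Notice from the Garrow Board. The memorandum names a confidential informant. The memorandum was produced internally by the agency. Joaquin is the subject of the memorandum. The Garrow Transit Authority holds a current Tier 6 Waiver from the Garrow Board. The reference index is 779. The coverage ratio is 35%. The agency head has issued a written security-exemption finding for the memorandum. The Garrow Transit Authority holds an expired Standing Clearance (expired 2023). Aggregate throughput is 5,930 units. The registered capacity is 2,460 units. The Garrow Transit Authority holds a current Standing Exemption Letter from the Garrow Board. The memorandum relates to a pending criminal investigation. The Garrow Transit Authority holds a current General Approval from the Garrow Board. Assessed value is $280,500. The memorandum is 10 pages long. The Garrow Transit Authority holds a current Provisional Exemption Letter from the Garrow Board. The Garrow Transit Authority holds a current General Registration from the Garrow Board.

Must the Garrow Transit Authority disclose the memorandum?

Exception (a) is satisfied on its face — a written security-exemption finding has been issued; the memorandum names a confidential informant; a current Standing Exemption Letter is held. Applying paragraphs (f)–(k): (f) would limit (a) — a current Tier 6 Waiver is held — but (g) sets (f) aside: (g) operates against (f): assessed value is $280,500, below the $281,500 limit. (h) would limit (g) — the registered capacity is 2,460 units, less than the 3,110 units limit — but (i) sets (h) aside: (i) applies — the compliance score is 88 points, meeting the 86 points threshold. (j) operates (the reference index is 779, below the 786 limit), but yields to (k): (k) is engaged — a current Provisional Exemption Letter is held. So (a) applies.
Exception (b) fails — no current Class G Approval is held.
Exception (c)'s conditions are all satisfied: the number of pages in the record is 10, under the 12 limit; the memorandum relates to a pending investigation. Turning to paragraphs (l)–(m): (l) is engaged — the record's age is 23 years, meeting the 22 years threshold. (m), which would lift (l), is not triggered — there is no Standing Clearance in force. So (c) is unavailable.
Exception (d)'s conditions are all satisfied: aggregate throughput is 5,930 units, meeting the 5,690 units threshold; the memorandum is an unadopted draft; a current General Registration is held. But applying paragraph (n): (n) operates against (d): Joaquin is the subject of the memorandum. Exception (d) does not apply.
Exception (e) requires that the record was obtained from another agency under a confidentiality agreement; but the memorandum was produced internally, so (e) is unavailable.

No — exception (a) applies; the Garrow Transit Authority is not required to disclose the memorandum.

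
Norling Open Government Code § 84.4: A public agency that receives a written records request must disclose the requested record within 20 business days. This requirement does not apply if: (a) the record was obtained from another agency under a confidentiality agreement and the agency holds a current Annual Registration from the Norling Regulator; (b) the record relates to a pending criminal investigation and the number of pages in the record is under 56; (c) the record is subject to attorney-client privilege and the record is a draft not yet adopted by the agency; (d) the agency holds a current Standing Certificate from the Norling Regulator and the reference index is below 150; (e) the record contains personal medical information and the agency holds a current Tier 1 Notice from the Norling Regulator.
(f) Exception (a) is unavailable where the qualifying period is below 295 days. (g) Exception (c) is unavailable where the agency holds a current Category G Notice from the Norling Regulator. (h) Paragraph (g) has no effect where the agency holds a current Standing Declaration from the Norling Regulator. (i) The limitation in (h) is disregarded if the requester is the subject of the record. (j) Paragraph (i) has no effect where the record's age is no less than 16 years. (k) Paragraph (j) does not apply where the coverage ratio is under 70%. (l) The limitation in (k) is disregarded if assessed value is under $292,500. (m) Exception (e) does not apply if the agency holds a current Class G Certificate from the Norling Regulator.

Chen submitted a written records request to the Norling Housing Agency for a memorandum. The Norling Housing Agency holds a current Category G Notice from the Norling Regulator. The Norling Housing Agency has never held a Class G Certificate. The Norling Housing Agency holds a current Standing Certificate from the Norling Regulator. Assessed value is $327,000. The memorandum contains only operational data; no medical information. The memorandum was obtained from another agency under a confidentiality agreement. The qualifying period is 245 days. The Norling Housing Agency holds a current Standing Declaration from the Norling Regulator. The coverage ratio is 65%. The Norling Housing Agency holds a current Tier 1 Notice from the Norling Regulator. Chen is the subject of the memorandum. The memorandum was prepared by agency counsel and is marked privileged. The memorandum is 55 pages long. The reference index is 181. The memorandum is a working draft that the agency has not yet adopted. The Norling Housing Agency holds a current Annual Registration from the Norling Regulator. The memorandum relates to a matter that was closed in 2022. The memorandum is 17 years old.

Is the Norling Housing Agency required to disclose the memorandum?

Yes — the Norling Housing Agency must disclose the memorandum.

Exception (a): the memorandum was obtained under a confidentiality agreement; a current Annual Registration is held — every condition holds. But: (f) operates against (a): the qualifying period is 245 days, below the 295 days limit. (a) is therefore removed.
Exception (b) requires that the record relates to a pending criminal investigation; but the memorandum relates to a closed matter, so (b) is unavailable.
All of (c)'s requirements are met (the memorandum is privileged; the memorandum is an unadopted draft). But applying paragraphs (g)–(l): (g) is engaged — a current Category G Notice is held. (h) would limit (g) — a current Standing Declaration is held — but (i) sets (h) aside: (i) operates against (h): Chen is the subject of the memorandum. (j) would limit (i) — the record's age is 17 years, meeting the 16 years threshold — but (k) sets (j) aside: (k) operates against (j): the coverage ratio is 65%, under the 70% limit. (l) is not triggered (assessed value is $327,000, not under $292,500), so (k) stands. So (c) is unavailable.
Exception (d) fails — the reference index is 181, not below 150.
Exception (e) fails — the memorandum contains only operational data.
No exception displaces § 84.4.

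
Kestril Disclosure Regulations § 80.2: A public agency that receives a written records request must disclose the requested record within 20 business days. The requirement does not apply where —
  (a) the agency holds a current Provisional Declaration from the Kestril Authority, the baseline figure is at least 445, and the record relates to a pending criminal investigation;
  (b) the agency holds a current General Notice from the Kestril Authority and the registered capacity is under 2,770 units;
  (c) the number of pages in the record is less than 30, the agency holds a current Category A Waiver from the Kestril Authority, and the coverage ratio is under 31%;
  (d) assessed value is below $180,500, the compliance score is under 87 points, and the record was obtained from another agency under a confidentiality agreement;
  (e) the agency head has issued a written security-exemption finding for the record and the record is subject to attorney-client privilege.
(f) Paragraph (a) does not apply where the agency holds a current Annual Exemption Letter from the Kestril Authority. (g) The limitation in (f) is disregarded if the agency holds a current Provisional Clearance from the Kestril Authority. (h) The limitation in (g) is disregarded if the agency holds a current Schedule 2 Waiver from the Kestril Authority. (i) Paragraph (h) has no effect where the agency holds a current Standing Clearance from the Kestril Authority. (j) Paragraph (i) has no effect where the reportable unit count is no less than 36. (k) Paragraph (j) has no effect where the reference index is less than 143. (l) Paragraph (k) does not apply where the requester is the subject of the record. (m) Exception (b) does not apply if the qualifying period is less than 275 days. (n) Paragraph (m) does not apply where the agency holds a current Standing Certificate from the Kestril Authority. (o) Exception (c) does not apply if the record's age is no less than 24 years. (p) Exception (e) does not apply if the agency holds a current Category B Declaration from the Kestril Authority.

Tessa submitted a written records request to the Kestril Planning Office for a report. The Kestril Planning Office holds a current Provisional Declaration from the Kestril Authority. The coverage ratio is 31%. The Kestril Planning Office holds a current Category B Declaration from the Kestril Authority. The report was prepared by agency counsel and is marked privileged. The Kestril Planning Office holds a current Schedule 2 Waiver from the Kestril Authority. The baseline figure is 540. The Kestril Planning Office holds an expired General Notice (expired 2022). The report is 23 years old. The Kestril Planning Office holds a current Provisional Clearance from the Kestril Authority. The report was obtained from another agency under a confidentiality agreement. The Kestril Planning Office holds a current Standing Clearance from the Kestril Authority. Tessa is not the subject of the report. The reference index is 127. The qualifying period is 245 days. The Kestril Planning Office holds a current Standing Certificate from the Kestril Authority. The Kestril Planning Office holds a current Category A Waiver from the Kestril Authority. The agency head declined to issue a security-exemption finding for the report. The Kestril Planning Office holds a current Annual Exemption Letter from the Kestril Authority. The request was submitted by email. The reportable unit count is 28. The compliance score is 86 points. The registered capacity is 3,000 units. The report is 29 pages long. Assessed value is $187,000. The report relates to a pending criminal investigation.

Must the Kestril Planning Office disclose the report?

No — exception (a) applies; the Kestril Planning Office is not required to disclose the report.

Exception (a) is satisfied on its face — a current Provisional Declaration is held; the baseline figure is 540, meeting the 445 threshold; the report relates to a pending investigation. Applying paragraphs (f)–(l): (f) operates (a current Annual Exemption Letter is held), but is set aside by (g): (g) operates against (f): a current Provisional Clearance is held. (h) would limit (g) — a current Schedule 2 Waiver is held — but (i) sets (h) aside: (i) is engaged — a current Standing Clearance is held. (j), which would lift (i), is not triggered — the reportable unit count is 28, short of 36. So (a) applies.
Exception (b) requires that the agency holds a current General Notice from the Kestril Authority; but no current General Notice is held, so (b) is unavailable.
Exception (c) requires that the coverage ratio is under 31%; but the coverage ratio is 31%, not under 31%, so (c) is unavailable.
Exception (d) does not apply: assessed value is $187,000, not below $180,500.
Exception (e) requires that the agency head has issued a written security-exemption finding for the record; but the agency head declined to issue a security-exemption finding, so (e) is unavailable.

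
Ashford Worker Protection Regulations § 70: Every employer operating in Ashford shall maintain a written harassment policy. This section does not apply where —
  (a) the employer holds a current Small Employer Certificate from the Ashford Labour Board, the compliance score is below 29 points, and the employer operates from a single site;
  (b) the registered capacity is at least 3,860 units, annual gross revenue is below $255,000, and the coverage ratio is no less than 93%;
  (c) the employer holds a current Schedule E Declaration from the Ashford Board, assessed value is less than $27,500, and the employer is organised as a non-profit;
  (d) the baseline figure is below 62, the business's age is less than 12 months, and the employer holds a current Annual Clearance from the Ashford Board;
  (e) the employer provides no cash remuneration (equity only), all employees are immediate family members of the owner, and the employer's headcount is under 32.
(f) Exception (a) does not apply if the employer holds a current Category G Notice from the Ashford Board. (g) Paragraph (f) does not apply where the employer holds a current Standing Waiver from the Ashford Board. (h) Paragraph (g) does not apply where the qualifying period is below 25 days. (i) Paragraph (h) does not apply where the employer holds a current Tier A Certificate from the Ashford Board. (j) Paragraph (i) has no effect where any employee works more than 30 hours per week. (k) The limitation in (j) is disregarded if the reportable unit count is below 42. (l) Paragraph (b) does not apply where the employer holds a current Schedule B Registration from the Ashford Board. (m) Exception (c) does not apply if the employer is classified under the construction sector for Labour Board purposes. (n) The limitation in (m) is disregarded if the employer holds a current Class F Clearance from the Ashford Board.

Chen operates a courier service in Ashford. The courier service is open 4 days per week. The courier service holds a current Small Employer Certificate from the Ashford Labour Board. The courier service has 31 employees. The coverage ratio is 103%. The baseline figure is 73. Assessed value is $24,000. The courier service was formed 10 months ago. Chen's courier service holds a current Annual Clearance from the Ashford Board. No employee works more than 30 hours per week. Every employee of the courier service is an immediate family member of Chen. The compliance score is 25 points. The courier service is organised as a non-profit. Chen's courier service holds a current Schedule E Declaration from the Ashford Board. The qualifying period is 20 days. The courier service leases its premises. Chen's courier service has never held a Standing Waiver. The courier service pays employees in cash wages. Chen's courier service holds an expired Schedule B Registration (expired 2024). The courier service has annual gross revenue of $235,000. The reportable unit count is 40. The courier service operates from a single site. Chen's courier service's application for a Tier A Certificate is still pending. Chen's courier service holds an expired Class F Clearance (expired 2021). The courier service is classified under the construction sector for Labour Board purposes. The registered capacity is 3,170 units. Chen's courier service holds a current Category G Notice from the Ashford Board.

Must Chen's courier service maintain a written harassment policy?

Exception (a) is satisfied on its face — a current Small Employer Certificate is held; the compliance score is 25 points, below the 29 points limit; the employer operates from a single site. But applying paragraphs (f)–(k): (f) operates against (a): a current Category G Notice is held. (g), which would lift (f), is not triggered — the Standing Waiver is not current. Exception (a) does not apply.
Exception (b) fails — the registered capacity is 3,170 units, short of 3,860 units.
All of (c)'s requirements are met (a current Schedule E Declaration is held; assessed value is $24,000, less than the $27,500 limit; the employer is a non-profit). However, paragraphs (m)–(n) must be considered: (m) operates — the courier service is classified under the construction sector. (n) is not engaged (there is no Class F Clearance in force), so (m) stands. Exception (c) does not apply.
Exception (d) does not apply: the baseline figure is 73, not below 62.
Exception (e) requires that the employer provides no cash remuneration (equity only); but employees are paid cash wages, so (e) is unavailable.
No exception is made out. Chen's courier service falls within the general rule.

Yes — Chen's courier service must maintain a written harassment policy.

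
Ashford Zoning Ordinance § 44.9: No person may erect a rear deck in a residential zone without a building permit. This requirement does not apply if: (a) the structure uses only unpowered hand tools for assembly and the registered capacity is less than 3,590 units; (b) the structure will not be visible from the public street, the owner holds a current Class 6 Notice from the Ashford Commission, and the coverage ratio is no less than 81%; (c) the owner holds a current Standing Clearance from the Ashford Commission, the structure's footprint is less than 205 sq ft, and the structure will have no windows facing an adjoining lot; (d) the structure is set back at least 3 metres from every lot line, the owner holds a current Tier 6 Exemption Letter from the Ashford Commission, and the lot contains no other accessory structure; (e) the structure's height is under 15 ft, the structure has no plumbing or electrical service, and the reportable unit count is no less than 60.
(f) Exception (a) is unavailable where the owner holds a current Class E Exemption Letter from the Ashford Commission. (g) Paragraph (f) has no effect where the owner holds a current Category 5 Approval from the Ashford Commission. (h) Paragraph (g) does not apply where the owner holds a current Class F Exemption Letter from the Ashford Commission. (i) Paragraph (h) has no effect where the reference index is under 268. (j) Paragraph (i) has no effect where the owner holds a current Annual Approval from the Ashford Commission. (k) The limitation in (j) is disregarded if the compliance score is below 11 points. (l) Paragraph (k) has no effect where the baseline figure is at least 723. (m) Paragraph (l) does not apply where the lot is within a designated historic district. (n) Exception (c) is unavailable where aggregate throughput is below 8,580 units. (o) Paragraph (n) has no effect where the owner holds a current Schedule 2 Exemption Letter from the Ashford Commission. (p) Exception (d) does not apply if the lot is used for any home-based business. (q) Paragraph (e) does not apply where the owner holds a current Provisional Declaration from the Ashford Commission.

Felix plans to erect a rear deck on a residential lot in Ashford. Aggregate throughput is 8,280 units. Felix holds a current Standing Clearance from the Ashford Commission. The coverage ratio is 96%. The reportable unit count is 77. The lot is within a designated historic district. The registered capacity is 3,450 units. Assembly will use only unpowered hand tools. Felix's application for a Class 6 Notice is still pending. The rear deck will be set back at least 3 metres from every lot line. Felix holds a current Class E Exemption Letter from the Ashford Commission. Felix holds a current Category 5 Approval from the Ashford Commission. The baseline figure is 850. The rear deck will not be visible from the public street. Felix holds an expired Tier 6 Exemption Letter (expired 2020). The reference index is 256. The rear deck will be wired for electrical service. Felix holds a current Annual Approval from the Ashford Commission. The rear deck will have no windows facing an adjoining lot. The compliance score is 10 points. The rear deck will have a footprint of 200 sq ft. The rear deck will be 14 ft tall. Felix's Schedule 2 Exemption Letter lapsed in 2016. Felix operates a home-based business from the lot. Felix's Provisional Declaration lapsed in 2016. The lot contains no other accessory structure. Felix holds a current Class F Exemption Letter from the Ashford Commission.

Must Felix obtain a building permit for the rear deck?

No — exception (a) applies; Felix does not need a building permit.

Exception (a)'s conditions are all satisfied: assembly uses only hand tools; the registered capacity is 3,450 units, less than the 3,590 units limit. Considering the limiting provisions: (f) is engaged (a current Class E Exemption Letter is held), but yields to (g): (g) operates against (f): a current Category 5 Approval is held. (h) operates (a current Class F Exemption Letter is held), but yields to (i): (i) is triggered — the reference index is 256, under the 268 limit. (j) would limit (i) — a current Annual Approval is held — but (k) sets (j) aside: (k) operates against (j): the compliance score is 10 points, below the 11 points limit. (l) would limit (k) — the baseline figure is 850, meeting the 723 threshold — but (m) sets (l) aside: (m) operates against (l): the lot is in a historic district. Exception (a) stands.
Exception (b) requires that the owner holds a current Class 6 Notice from the Ashford Commission; but there is no Class 6 Notice in force, so (b) is unavailable.
Exception (c) is satisfied on its face — a current Standing Clearance is held; the structure's footprint is 200 sq ft, less than the 205 sq ft limit; no windows face an adjoining lot. But applying paragraphs (n)–(o): (n) applies — aggregate throughput is 8,280 units, below the 8,580 units limit. (o), which would lift (n), is inapplicable — there is no Schedule 2 Exemption Letter in force. (c) is therefore removed.
Exception (d) requires that the owner holds a current Tier 6 Exemption Letter from the Ashford Commission; but there is no Tier 6 Exemption Letter in force, so (d) is unavailable.
Exception (e) does not apply: electrical service is planned.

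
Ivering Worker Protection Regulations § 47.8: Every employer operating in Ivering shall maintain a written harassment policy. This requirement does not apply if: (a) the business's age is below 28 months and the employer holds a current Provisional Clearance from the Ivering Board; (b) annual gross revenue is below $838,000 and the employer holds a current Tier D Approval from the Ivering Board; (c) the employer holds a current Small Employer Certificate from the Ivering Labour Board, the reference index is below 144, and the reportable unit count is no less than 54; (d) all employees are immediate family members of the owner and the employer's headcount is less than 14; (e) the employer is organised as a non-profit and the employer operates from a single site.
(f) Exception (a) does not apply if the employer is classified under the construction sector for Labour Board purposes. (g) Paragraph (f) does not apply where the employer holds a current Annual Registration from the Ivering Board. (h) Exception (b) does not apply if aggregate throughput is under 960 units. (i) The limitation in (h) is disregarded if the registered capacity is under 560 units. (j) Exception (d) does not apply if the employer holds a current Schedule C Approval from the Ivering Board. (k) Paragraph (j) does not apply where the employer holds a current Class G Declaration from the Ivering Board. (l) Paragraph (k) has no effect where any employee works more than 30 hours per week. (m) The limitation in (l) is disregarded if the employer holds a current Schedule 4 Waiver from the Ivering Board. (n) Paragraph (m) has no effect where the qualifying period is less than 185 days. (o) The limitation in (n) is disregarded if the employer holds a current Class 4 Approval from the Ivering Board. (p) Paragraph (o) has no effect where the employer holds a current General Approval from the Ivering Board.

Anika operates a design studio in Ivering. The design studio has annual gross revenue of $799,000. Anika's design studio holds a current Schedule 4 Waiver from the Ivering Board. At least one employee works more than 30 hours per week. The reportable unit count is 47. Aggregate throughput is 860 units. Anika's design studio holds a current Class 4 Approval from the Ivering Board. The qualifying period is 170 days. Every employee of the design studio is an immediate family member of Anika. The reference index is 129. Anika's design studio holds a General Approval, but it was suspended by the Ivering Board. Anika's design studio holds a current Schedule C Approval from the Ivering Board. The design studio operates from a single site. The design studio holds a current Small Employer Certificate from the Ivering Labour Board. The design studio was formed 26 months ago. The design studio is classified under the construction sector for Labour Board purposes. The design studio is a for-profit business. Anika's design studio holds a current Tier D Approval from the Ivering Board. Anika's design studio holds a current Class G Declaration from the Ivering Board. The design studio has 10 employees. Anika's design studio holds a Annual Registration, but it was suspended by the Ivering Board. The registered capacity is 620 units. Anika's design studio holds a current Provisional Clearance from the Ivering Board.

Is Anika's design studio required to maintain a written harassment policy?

No — exception (d) applies; Anika's design studio is not required to maintain a written harassment policy.

Exception (a) is satisfied on its face — the business's age is 26 months, below the 28 months limit; a current Provisional Clearance is held. But applying paragraphs (f)–(g): (f) operates against (a): the design studio is classified under the construction sector. (g) is not engaged (the Annual Registration is not current), so (f) stands. Exception (a) does not apply.
Exception (b) is satisfied on its face — annual gross revenue is $799,000, below the $838,000 limit; a current Tier D Approval is held. However, paragraphs (h)–(i) must be considered: (h) is engaged — aggregate throughput is 860 units, under the 960 units limit. (i) is not engaged (the registered capacity is 620 units, not under 560 units), so (h) stands. So (b) is unavailable.
Exception (c) fails — the reportable unit count is 47, short of 54.
Exception (d) is satisfied on its face — every employee is an immediate family member; the employer's headcount is 10, less than the 14 limit. Under paragraphs (j)–(p): (j) is triggered (a current Schedule C Approval is held), but yields to (k): (k) operates against (j): a current Class G Declaration is held. (l) would limit (k) — at least one employee exceeds 30 hours/week — but (m) sets (l) aside: (m) operates against (l): a current Schedule 4 Waiver is held. (n) would limit (m) — the qualifying period is 170 days, less than the 185 days limit — but (o) sets (n) aside: (o) operates against (n): a current Class 4 Approval is held. (p) is not triggered (no current General Approval is held), so (o) stands. Exception (d) stands.
Exception (e) requires that the employer is organised as a non-profit; but the employer is for-profit, so (e) is unavailable.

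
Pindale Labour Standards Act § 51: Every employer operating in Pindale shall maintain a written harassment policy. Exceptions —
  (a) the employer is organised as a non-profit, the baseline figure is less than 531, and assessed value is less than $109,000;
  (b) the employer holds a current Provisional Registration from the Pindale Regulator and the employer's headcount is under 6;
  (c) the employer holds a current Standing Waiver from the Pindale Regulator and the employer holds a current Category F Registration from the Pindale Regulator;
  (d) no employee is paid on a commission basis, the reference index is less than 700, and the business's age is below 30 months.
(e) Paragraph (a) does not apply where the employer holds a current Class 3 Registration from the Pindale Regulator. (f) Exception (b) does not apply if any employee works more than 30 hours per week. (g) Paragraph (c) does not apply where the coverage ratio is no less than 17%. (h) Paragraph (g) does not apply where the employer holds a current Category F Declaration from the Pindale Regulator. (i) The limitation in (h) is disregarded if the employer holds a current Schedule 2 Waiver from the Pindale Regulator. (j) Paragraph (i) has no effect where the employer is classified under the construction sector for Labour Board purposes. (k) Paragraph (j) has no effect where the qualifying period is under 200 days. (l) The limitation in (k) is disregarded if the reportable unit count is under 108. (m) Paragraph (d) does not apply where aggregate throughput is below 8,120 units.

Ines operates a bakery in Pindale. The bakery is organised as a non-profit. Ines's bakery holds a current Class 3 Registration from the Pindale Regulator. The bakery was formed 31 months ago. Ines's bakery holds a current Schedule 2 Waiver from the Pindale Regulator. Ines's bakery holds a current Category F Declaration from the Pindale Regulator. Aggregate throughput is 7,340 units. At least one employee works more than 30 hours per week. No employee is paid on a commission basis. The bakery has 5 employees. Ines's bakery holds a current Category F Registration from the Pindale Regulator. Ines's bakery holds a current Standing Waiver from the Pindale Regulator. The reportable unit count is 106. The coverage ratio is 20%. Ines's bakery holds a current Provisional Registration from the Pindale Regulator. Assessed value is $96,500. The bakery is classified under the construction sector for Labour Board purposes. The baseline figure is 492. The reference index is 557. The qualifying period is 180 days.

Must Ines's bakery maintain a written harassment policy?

No — exception (c) applies; Ines's bakery is not required to maintain a written harassment policy.

All of (a)'s requirements are met (the employer is a non-profit; the baseline figure is 492, less than the 531 limit; assessed value is $96,500, less than the $109,000 limit). But: (e) operates against (a): a current Class 3 Registration is held. So (a) is unavailable.
Exception (b): a current Provisional Registration is held; the employer's headcount is 5, under the 6 limit — every condition holds. But applying paragraph (f): (f) applies — at least one employee exceeds 30 hours/week. Exception (b) does not apply.
All of (c)'s requirements are met (a current Standing Waiver is held; a current Category F Registration is held). Applying paragraphs (g)–(l): (g) would limit (c) — the coverage ratio is 20%, meeting the 17% threshold — but (h) sets (g) aside: (h) applies — a current Category F Declaration is held. (i) would limit (h) — a current Schedule 2 Waiver is held — but (j) sets (i) aside: (j) operates against (i): the bakery is classified under the construction sector. (k) would limit (j) — the qualifying period is 180 days, under the 200 days limit — but (l) sets (k) aside: (l) is engaged — the reportable unit count is 106, under the 108 limit. So (c) applies.
Exception (d) fails — the business's age is 31 months, not below 30 months.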